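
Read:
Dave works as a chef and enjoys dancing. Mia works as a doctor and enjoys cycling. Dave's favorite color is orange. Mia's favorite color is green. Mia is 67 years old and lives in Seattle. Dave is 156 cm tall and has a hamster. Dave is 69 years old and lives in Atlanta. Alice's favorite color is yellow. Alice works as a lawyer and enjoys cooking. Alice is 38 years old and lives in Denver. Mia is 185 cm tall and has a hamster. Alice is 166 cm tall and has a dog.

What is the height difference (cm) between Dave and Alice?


|156 - 166| = 10

10


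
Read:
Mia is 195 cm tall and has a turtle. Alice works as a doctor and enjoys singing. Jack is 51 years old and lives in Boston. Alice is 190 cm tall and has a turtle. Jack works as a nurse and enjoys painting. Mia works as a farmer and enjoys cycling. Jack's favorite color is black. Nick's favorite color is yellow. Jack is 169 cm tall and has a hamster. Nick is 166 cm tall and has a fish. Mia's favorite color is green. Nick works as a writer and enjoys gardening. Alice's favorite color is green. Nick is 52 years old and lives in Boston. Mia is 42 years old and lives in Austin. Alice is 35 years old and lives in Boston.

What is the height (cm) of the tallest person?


Tallest: Mia at 195 cm

195


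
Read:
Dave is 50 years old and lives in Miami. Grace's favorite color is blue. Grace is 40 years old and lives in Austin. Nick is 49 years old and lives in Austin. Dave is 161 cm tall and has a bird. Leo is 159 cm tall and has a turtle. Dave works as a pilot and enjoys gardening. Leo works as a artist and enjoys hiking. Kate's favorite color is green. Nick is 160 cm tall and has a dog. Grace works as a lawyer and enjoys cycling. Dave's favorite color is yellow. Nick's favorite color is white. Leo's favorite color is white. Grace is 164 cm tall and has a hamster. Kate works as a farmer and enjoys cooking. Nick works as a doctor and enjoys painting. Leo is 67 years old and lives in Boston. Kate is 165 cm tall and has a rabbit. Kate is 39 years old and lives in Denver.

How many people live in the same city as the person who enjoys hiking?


Person with hobby hiking is Leo, city Boston. Count = 1

1


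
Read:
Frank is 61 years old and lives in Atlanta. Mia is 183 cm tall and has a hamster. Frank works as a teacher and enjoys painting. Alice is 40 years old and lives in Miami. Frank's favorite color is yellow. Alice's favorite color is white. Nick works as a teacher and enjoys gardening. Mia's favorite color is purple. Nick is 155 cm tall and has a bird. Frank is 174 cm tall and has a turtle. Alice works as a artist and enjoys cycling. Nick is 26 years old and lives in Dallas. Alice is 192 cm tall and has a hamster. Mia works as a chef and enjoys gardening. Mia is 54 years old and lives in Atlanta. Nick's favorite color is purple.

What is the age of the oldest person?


Oldest: Frank at 61

61


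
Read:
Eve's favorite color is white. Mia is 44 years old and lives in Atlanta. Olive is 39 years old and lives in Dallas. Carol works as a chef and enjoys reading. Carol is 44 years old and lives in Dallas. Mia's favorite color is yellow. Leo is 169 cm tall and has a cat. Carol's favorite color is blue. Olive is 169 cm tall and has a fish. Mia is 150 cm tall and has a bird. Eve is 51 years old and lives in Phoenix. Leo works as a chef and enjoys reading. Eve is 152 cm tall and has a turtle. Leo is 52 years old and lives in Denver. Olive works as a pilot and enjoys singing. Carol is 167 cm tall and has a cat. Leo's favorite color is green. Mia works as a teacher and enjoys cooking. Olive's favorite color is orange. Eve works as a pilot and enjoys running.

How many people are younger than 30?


Filter: 0

0


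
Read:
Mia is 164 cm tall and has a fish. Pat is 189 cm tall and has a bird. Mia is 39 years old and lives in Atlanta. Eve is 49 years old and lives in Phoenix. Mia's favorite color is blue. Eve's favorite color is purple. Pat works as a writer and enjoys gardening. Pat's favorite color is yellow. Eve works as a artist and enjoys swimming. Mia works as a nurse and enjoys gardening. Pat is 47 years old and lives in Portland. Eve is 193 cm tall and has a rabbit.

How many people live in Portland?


Count in Portland: 1

1


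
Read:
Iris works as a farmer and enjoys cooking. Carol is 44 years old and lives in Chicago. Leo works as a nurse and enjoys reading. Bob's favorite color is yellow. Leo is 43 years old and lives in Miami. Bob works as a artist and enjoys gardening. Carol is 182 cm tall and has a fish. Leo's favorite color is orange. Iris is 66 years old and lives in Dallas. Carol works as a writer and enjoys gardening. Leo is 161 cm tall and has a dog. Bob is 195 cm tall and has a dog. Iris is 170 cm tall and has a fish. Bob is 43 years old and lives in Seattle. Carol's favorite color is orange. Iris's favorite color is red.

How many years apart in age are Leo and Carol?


43 vs 44, diff = 1

1


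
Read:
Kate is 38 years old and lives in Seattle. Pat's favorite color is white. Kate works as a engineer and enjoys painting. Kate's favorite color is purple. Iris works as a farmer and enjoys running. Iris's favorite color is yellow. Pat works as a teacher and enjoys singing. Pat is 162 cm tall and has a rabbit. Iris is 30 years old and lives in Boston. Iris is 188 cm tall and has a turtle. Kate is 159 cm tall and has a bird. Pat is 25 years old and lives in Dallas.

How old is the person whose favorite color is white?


Person with favorite color=white is Pat, age 25

25


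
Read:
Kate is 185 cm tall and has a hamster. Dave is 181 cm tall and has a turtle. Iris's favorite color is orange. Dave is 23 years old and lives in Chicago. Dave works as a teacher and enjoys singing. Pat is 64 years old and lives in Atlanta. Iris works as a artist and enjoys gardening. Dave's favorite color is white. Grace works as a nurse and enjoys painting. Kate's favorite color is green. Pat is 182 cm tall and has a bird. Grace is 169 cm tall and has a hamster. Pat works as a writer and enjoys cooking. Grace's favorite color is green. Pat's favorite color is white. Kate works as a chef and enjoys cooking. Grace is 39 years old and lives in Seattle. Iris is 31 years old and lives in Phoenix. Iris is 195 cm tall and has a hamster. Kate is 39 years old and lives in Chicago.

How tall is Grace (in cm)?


Grace is 169 cm tall

169


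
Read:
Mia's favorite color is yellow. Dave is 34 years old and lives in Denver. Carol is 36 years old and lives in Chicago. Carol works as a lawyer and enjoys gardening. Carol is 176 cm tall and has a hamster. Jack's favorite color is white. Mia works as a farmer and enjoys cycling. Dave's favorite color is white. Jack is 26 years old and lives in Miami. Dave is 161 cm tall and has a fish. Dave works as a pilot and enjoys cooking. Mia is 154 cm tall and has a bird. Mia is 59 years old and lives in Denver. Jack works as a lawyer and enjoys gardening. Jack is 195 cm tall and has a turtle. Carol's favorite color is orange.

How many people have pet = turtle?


Count: 1

1


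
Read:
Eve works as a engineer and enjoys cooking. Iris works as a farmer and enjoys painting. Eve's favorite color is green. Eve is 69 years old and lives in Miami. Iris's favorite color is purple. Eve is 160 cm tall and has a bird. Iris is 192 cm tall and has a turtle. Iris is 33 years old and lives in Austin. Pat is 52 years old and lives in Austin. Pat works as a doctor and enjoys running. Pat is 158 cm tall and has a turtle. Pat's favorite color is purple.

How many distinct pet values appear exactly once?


Unique pet values: 1

1


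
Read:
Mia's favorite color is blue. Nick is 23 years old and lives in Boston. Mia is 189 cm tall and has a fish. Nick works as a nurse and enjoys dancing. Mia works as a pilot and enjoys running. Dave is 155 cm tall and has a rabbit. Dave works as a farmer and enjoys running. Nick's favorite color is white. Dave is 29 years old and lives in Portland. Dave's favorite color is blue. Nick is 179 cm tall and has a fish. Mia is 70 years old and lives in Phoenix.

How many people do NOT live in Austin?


Not in Austin: 3

3


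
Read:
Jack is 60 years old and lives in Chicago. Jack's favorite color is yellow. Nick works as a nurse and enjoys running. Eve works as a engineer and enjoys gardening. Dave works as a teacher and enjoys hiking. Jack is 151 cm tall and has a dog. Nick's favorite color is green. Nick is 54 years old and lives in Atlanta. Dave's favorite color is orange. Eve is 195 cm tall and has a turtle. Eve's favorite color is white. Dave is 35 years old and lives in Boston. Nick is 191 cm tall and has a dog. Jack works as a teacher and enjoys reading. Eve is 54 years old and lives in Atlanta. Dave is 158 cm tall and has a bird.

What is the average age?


Sum=203, n=4, avg=50.75

50.75


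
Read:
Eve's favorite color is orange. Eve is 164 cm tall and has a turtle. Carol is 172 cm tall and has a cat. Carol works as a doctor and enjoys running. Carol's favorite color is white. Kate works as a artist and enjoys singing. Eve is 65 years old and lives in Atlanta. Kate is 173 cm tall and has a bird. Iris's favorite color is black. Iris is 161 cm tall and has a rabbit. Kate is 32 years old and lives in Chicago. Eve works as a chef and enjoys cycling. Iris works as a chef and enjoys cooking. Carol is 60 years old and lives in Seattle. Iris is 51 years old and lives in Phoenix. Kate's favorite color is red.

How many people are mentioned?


People: Carol, Eve, Iris, Kate. Count = 4

4


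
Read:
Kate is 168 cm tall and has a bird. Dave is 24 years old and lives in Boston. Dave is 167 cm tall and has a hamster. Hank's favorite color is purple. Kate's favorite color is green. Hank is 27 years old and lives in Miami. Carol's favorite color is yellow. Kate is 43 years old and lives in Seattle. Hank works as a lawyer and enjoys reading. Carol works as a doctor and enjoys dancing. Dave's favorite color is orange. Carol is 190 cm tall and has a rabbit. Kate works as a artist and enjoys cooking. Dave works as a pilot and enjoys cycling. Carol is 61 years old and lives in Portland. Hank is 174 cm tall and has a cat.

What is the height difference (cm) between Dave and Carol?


|167 - 190| = 23

23


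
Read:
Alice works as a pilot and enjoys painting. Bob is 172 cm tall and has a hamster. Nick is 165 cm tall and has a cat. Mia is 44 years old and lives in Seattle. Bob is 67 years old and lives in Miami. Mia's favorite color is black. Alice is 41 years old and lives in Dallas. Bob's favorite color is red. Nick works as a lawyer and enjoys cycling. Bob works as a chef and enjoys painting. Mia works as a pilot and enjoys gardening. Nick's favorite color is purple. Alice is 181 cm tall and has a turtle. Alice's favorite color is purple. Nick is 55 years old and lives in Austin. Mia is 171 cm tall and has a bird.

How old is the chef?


The chef is Bob, age 67

67


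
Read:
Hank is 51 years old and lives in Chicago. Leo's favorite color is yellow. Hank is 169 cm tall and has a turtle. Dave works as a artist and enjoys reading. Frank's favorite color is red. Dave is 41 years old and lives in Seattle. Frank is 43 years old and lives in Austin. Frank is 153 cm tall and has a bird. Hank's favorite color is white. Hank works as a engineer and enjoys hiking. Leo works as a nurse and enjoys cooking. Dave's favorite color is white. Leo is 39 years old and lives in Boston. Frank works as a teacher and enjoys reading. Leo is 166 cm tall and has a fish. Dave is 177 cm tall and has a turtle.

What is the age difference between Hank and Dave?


|51 - 41| = 10

10


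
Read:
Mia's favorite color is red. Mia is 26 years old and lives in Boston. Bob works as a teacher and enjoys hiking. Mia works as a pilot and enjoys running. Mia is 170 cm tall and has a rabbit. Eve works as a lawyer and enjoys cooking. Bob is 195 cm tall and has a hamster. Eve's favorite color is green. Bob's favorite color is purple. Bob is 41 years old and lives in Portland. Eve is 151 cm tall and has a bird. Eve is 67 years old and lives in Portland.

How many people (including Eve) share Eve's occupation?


Eve is a lawyer. Count = 1

1


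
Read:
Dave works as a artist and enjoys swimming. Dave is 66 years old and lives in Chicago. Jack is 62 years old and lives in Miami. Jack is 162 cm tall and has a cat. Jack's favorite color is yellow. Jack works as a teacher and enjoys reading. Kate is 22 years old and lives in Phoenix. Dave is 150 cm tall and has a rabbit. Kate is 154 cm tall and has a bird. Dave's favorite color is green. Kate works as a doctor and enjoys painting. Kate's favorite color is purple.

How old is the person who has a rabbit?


Person with rabbit is Dave, age 66

66


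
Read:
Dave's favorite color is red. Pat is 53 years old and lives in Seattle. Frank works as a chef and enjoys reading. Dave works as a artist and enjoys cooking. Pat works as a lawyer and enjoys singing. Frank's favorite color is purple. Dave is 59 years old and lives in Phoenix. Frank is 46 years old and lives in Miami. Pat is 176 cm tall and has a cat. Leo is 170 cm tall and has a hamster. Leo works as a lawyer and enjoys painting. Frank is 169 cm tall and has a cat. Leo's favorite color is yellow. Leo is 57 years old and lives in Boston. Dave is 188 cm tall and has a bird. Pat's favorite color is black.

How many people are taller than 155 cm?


Taller than 155: 4

4


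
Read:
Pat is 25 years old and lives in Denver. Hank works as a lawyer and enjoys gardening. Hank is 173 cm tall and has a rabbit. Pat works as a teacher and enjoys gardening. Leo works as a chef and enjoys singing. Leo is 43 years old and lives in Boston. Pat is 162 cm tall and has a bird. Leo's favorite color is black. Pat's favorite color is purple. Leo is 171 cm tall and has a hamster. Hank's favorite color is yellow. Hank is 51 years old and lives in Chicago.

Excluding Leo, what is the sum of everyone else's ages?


Sum (excluding Leo): 76

76


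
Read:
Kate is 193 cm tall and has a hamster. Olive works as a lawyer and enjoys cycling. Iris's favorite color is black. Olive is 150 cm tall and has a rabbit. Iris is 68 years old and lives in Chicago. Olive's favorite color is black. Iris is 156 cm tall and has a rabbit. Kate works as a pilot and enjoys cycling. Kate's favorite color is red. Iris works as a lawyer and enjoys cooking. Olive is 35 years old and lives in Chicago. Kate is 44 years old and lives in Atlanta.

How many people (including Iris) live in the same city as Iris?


Iris lives in Chicago. Count = 2

2


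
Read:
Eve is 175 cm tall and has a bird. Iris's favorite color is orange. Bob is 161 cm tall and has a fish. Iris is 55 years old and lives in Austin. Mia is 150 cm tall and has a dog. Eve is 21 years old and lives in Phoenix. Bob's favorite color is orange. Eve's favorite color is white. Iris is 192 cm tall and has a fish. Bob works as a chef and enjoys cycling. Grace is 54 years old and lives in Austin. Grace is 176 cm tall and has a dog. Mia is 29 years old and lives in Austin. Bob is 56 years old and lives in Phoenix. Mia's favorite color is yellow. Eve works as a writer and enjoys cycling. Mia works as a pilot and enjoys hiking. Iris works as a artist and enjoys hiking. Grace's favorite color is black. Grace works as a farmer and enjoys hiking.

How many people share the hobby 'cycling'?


Count: 2

2


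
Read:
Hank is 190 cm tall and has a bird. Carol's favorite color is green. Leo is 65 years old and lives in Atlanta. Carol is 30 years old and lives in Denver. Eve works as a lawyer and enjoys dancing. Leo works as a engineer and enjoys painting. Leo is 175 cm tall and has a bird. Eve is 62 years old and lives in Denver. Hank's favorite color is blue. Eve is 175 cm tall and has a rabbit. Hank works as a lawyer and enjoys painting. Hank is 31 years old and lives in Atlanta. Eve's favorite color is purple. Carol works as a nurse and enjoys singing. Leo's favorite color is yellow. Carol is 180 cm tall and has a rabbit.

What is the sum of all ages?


31+65+30+62 = 188

188


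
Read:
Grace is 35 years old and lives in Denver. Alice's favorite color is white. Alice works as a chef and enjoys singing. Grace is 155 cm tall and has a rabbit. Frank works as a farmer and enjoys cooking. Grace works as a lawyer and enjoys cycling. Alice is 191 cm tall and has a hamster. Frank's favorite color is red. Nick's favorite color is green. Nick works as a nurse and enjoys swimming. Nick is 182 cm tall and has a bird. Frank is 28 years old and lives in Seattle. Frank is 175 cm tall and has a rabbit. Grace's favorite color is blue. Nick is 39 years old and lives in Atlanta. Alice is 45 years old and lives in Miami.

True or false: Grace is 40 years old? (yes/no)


Grace is actually 35. no

no


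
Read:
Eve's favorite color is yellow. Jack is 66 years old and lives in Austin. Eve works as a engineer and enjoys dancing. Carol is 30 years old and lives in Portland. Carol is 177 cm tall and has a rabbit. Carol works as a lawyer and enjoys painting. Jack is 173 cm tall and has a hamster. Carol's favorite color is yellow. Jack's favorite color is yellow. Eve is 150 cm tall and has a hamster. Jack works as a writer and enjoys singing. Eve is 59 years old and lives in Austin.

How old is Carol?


Carol is 30 years old

30


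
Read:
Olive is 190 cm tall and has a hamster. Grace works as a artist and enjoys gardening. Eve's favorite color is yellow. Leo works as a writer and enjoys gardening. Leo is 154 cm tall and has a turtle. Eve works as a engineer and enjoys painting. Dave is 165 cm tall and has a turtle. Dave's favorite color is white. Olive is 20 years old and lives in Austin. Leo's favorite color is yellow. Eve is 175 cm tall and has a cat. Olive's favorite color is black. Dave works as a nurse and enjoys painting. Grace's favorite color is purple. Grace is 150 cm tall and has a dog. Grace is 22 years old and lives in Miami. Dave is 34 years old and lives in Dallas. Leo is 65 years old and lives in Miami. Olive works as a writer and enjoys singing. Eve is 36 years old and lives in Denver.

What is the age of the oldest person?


Oldest: Leo at 65

65


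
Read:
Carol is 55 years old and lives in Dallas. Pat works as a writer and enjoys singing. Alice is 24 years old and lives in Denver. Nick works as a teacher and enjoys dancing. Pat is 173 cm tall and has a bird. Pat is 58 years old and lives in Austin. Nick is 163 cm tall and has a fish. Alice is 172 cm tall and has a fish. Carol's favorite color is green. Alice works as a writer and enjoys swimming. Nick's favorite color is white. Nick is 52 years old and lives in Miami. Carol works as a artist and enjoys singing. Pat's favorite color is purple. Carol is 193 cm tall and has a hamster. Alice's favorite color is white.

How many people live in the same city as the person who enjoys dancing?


Person with hobby dancing is Nick, city Miami. Count = 1

1


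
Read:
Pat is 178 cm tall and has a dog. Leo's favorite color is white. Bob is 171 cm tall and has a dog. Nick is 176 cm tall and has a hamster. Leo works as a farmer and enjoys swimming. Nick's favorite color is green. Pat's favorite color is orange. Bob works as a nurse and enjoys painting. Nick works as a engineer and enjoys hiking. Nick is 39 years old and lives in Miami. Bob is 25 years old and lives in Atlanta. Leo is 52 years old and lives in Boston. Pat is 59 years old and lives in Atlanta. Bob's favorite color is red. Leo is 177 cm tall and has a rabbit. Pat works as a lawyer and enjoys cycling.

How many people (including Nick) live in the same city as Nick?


Nick lives in Miami. Count = 1

1


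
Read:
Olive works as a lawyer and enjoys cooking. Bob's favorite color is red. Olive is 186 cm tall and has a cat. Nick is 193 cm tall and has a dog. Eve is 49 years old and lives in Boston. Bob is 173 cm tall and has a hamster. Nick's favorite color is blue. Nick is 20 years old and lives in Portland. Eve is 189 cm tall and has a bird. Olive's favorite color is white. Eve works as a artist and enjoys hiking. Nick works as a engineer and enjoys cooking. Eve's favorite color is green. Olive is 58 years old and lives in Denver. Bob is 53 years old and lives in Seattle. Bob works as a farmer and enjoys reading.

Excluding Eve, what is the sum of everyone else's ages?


Sum (excluding Eve): 131

131


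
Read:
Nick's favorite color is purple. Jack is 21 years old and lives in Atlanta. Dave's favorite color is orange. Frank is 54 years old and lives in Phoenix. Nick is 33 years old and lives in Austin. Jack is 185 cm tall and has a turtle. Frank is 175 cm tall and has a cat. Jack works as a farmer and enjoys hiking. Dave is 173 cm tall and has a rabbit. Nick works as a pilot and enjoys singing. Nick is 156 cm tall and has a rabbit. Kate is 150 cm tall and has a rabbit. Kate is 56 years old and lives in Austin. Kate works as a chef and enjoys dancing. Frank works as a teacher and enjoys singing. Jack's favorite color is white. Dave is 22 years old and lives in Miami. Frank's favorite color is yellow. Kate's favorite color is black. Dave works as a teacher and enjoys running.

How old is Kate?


Kate is 56 years old

56


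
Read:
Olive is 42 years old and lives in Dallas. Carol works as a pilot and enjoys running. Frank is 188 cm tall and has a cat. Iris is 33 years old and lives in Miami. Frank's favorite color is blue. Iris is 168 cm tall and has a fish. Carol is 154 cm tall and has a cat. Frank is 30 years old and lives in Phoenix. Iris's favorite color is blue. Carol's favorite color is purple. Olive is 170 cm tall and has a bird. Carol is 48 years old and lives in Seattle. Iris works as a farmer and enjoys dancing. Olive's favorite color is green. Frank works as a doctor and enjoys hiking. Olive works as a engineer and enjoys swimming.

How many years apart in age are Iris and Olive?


33 vs 42, diff = 9

9


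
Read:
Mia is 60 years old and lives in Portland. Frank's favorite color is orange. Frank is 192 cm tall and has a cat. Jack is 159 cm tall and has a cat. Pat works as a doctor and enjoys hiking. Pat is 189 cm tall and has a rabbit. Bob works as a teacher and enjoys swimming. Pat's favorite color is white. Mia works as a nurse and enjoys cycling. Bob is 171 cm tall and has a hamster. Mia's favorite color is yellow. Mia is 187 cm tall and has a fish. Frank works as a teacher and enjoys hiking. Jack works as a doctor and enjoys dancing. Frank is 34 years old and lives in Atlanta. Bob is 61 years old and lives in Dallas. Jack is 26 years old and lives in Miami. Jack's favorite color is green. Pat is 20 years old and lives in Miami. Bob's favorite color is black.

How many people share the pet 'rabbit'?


Count: 1

1


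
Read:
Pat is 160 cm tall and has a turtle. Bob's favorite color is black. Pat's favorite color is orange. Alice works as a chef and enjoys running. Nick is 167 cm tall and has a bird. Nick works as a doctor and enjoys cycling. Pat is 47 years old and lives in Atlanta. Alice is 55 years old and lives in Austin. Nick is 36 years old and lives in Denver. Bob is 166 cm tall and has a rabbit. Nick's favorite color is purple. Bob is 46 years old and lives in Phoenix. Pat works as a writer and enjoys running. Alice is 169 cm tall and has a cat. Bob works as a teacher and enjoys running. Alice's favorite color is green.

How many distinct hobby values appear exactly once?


Unique hobby values: 1

1


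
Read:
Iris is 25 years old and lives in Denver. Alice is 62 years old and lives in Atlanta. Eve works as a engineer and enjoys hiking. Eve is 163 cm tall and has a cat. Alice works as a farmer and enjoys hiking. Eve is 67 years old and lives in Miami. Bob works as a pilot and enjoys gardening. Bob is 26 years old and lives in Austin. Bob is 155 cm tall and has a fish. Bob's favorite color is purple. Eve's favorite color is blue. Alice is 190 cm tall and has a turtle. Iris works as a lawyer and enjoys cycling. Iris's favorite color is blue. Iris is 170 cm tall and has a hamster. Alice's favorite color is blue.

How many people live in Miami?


Count in Miami: 1

1


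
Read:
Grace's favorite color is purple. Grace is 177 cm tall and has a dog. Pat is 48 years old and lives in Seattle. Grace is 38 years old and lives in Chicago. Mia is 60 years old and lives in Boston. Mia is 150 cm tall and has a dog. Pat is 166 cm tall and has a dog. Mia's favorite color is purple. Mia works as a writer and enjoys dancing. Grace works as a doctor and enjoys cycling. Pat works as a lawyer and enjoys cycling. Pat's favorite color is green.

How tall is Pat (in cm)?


Pat is 166 cm tall

166


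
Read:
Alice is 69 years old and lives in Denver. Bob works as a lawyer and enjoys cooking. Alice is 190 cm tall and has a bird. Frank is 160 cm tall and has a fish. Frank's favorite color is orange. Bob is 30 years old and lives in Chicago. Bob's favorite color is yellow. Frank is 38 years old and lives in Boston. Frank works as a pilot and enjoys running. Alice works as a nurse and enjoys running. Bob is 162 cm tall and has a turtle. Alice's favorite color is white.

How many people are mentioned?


People: Bob, Alice, Frank. Count = 3

3


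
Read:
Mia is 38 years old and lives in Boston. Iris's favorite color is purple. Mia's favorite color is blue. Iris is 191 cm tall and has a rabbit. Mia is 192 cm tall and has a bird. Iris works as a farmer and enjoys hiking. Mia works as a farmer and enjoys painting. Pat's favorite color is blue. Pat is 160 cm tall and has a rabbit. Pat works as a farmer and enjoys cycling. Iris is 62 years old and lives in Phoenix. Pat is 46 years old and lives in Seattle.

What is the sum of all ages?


38+46+62 = 146

146


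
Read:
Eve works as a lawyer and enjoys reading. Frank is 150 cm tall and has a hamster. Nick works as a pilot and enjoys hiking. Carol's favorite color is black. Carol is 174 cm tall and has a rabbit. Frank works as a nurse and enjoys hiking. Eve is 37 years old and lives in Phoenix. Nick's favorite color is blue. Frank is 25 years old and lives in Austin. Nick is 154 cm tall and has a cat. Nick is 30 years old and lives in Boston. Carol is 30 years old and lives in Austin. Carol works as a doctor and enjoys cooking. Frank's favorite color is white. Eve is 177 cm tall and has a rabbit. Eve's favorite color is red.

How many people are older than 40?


Filter: 0

0


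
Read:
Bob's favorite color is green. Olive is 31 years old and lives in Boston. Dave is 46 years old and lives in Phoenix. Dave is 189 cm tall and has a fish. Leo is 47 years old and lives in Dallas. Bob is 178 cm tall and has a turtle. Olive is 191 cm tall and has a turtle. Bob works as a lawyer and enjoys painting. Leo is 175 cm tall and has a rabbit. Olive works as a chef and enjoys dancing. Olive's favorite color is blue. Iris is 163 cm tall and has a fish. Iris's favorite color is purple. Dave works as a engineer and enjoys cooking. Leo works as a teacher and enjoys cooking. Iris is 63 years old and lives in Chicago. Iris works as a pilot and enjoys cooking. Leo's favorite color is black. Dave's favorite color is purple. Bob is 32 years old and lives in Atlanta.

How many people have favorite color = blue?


Count: 1

1


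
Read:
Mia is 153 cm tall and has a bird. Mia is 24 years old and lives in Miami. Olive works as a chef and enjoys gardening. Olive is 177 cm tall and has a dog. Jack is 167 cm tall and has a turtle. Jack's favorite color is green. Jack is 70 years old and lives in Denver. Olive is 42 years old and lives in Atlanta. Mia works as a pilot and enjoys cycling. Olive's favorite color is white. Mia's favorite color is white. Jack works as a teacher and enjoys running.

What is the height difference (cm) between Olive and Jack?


|177 - 167| = 10

10


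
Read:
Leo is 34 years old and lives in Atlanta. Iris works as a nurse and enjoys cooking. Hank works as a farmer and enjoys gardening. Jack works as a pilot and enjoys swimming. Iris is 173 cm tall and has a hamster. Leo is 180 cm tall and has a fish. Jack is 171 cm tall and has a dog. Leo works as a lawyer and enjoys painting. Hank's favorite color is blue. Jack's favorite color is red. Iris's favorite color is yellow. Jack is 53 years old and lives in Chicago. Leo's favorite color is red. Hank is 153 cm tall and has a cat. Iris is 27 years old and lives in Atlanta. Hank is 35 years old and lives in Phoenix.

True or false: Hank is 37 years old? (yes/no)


Hank is actually 35. no

no


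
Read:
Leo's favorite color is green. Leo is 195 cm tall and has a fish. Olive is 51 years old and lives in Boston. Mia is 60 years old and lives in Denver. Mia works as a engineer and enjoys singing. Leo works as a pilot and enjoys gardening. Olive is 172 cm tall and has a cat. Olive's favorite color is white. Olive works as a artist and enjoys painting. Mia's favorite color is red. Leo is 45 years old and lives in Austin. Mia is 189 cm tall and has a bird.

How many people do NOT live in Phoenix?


Not in Phoenix: 3

3


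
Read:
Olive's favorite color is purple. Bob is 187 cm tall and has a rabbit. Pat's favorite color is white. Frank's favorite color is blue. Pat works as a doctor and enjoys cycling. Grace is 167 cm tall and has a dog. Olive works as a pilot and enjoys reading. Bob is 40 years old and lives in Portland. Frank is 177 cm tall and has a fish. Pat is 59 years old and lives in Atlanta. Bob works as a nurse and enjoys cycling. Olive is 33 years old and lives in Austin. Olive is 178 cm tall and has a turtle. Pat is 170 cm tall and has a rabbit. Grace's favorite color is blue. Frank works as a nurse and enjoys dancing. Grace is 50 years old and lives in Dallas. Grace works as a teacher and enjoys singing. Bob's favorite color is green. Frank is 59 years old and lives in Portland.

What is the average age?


Sum=241, n=5, avg=48.2

48.2


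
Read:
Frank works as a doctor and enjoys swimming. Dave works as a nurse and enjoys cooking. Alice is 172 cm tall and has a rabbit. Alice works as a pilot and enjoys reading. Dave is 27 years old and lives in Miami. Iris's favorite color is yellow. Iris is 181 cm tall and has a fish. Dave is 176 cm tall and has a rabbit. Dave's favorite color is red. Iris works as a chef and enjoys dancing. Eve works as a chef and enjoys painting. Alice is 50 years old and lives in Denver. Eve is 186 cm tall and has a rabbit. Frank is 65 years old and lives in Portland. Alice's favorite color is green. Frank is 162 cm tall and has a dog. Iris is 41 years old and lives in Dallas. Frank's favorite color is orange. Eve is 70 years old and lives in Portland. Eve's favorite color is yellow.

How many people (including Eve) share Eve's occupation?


Eve is a chef. Count = 2

2


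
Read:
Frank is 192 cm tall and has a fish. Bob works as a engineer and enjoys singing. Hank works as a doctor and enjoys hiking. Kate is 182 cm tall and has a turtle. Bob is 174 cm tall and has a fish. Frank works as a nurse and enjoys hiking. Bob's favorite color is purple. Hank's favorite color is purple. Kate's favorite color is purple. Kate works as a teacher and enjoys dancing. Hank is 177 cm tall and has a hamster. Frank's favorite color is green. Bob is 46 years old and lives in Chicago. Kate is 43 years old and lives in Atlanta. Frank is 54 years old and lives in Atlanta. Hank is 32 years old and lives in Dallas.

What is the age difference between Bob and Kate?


|46 - 43| = 3

3


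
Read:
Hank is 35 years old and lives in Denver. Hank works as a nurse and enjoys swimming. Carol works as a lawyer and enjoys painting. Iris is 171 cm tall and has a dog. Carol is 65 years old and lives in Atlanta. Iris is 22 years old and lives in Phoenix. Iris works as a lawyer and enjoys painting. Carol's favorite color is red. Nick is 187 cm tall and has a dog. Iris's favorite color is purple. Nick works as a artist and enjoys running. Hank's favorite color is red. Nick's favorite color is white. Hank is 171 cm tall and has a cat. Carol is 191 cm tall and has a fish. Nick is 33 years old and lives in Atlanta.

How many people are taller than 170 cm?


Taller than 170: 4

4


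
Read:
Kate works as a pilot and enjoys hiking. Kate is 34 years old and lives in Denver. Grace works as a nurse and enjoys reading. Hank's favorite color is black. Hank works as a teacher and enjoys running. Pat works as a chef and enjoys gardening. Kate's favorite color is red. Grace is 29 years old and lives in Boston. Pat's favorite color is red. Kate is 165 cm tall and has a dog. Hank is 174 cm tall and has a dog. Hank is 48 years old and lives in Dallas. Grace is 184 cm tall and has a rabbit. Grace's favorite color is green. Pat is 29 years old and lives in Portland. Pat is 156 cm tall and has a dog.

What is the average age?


Sum=140, n=4, avg=35

35


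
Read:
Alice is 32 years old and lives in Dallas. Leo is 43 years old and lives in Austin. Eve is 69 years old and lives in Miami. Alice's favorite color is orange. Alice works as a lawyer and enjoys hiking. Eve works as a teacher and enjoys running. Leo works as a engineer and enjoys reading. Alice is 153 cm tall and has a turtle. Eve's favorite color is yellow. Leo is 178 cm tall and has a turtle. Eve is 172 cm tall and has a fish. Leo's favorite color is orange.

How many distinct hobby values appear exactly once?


Unique hobby values: 3

3


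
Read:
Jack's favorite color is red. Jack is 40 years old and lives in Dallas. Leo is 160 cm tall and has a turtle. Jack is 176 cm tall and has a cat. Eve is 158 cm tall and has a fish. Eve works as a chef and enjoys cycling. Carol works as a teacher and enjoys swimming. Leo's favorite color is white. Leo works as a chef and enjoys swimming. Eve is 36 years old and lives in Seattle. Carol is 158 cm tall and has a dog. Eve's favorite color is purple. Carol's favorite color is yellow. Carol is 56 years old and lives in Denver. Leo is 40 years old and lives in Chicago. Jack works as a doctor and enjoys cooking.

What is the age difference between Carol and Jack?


|56 - 40| = 16

16


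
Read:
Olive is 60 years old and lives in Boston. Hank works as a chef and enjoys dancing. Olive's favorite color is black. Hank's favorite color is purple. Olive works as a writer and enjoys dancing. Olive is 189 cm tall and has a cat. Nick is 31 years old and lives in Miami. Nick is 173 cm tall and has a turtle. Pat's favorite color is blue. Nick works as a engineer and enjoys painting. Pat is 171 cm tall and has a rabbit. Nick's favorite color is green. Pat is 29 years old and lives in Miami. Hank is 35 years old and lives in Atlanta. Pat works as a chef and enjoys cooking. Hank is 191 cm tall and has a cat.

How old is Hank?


Hank is 35 years old

35


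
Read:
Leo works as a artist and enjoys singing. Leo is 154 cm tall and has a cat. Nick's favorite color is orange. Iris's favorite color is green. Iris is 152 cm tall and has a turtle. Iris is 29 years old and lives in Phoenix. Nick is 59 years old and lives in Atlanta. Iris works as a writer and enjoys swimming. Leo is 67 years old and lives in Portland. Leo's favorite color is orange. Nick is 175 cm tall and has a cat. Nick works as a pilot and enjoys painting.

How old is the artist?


The artist is Leo, age 67

67


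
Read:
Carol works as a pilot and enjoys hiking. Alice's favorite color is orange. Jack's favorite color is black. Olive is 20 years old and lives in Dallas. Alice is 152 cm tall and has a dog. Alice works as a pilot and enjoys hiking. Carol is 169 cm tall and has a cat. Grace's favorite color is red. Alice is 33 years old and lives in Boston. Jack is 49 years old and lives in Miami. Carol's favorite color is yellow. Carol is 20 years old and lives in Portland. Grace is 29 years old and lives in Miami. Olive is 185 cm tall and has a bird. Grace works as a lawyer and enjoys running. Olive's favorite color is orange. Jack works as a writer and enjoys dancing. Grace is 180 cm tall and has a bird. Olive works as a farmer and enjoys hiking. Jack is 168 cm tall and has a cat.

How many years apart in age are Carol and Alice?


20 vs 33, diff = 13

13


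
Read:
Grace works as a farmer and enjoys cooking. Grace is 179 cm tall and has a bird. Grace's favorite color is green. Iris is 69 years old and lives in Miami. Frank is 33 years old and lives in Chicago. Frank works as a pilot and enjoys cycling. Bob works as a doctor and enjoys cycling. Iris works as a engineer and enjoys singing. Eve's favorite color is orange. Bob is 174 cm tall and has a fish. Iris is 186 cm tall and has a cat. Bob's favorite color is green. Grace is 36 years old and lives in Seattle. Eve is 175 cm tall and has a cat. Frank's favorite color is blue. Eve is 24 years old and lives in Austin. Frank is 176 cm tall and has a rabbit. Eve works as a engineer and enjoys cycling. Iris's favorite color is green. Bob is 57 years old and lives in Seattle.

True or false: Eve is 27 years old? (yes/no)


Eve is actually 24. no

no


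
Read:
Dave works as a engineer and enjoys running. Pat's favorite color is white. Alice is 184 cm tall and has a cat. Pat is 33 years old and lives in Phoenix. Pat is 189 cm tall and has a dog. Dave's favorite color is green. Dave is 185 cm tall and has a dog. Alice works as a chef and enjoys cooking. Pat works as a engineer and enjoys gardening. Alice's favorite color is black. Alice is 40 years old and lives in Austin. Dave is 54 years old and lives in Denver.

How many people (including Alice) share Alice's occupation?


Alice is a chef. Count = 1

1


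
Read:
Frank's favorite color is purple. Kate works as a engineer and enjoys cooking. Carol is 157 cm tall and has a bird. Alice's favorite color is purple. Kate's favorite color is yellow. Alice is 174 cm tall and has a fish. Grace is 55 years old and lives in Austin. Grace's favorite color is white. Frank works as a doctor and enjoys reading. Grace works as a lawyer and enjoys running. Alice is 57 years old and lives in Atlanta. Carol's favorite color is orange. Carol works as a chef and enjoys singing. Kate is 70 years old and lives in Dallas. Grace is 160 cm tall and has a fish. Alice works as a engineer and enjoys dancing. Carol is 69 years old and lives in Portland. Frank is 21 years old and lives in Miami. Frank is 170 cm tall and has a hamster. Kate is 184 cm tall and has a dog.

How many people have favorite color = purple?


Count: 2

2


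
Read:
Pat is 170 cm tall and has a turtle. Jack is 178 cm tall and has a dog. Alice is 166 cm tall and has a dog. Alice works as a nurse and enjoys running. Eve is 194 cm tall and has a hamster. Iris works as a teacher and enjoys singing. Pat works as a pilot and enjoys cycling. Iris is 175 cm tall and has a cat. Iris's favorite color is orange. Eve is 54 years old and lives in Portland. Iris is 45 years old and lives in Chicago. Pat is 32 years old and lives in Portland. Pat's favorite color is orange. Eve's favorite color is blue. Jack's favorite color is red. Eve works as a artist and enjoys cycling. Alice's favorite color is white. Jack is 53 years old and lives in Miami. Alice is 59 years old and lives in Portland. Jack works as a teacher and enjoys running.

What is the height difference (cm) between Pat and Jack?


|170 - 178| = 8

8


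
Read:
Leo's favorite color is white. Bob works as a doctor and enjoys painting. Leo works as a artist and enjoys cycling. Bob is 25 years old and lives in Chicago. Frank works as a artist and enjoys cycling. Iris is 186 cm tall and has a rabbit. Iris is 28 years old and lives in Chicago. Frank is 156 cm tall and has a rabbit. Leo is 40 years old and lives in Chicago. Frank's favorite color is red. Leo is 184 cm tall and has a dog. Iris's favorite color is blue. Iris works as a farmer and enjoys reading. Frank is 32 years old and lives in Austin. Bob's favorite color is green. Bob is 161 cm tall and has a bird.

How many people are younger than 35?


Filter: 3

3


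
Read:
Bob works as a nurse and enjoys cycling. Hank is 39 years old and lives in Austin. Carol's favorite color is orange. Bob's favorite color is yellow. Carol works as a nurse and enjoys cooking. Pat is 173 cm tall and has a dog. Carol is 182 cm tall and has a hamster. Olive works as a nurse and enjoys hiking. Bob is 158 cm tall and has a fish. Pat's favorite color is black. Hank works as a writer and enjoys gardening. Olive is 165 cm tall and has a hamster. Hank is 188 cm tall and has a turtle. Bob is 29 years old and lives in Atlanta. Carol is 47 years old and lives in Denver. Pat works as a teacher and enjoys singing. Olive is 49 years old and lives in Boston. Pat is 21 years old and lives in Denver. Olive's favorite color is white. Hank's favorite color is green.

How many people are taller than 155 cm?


Taller than 155: 5

5
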